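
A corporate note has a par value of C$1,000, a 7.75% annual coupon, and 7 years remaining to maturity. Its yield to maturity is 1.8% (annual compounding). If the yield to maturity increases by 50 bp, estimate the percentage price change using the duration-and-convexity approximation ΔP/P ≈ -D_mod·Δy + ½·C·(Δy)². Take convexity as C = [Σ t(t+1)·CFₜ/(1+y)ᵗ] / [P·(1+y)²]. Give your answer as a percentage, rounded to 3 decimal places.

-2.836%

With y = 0.018:
  t   CF        PV=CF/(1+0.018)^t    t·PV        t(t+1)·PV
  1        77.50        76.1297        76.1297         152.2593
  2        77.50        74.7836       149.5671         448.7014
  3        77.50        73.4613       220.3838         881.5351
  4        77.50        72.1623       288.6493       1,443.2467
  5        77.50        70.8864       354.4319       2,126.5915
  6        77.50        69.6330       417.7979       2,924.5855
  7     1,077.50       951.0051     6,657.0355      53,256.2840
  Σ                  1,388.0613     8,163.9953      61,233.2035
P = 1,388.0613; D_Mac = 5.88158 yrs; D_mod = 5.77758 yrs; C = 42.56796.
Duration effect: -5.77758 × (+0.005) = -0.028888
Convexity effect: 0.5 × 42.56796 × (0.005)² = +0.0005321
ΔP/P ≈ -0.028888 + 0.0005321 = -0.028356 = -2.8356%.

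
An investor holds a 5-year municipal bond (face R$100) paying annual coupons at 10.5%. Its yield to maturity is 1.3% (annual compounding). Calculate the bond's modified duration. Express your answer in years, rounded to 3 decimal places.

Periodic yield y = 0.013. First find Macaulay duration:
  t   CF        PV=CF/(1+0.013)^t    t·PV
  1        10.50        10.3653        10.3653
  2        10.50        10.2322        20.4645
  3        10.50        10.1009        30.3028
  4        10.50         9.9713        39.8852
  5       110.50       103.5893       517.9467
  Σ                    144.2590       618.9643
P = 144.2590; Macaulay duration = 618.9643 / 144.2590 = 4.29065 years.
Modified duration = D_Mac / (1 + y) = 4.29065 / 1.013 = 4.23558 years.

4.236 years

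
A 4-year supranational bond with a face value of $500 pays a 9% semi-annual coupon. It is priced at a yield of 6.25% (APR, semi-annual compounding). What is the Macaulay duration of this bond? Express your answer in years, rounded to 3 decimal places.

3.475 years

Periodic yield y = 0.03125. Discount each cash flow and weight by its period:
  t   CF        PV=CF/(1+0.03125)^t    t·PV
  1        22.50        21.8182        21.8182
  2        22.50        21.1570        42.3140
  3        22.50        20.5159        61.5477
  4        22.50        19.8942        79.5768
  5        22.50        19.2914        96.4568
  6        22.50        18.7068       112.2406
  7        22.50        18.1399       126.9793
  8       522.50       408.4836     3,267.8686
  Σ                    548.0069     3,808.8021
Price P = Σ PV = 548.0069.
Macaulay duration = Σ(t·PV) / P = 3,808.8021 / 548.0069 = 6.95028 half-year periods.
In years: 6.95028 / 2 = 3.47514 years.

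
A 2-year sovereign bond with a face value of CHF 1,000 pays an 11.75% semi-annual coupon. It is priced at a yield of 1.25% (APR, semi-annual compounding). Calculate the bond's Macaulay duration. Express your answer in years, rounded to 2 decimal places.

1.86 years

Periodic yield y = 0.00625. Discount each cash flow and weight by its period:
  t   CF        PV=CF/(1+0.00625)^t    t·PV
  1        58.75        58.3851        58.3851
  2        58.75        58.0225       116.0449
  3        58.75        57.6621       172.9862
  4     1,058.75     1,032.6897     4,130.7588
  Σ                  1,206.7593     4,478.1750
Price P = Σ PV = 1,206.7593.
Macaulay duration = Σ(t·PV) / P = 4,478.1750 / 1,206.7593 = 3.71091 half-year periods.
In years: 3.71091 / 2 = 1.85545 years.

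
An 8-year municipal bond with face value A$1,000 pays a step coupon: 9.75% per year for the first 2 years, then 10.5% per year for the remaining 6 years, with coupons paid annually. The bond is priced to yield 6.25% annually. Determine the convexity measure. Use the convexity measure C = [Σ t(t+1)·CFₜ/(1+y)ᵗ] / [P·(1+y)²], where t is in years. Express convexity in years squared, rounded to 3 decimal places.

With y = 0.0625:
  t   CF        PV=CF/(1+0.0625)^t    t·PV        t(t+1)·PV
  1        97.50        91.7647        91.7647         183.5294
  2        97.50        86.3668       172.7336         518.2007
  3       105.00        87.5392       262.6175       1,050.4702
  4       105.00        82.3898       329.5593       1,647.7964
  5       105.00        77.5434       387.7168       2,326.3007
  6       105.00        72.9820       437.8919       3,065.2433
  7       105.00        68.6889       480.8225       3,846.5799
  8     1,105.00       680.3475     5,442.7797      48,985.0172
  Σ                  1,247.6222     7,605.8860      61,623.1378
P = 1,247.6222.
Convexity = Σ t(t+1)·PV / [P·(1+y)²] = 61,623.1378 / (1,247.6222 × 1.128906) = 43.75250.

43.752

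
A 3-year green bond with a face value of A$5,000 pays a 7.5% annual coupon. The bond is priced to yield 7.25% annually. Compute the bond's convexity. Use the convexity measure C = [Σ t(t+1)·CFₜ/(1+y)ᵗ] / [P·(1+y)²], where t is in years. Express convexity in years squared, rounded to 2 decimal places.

With y = 0.0725:
  t   CF        PV=CF/(1+0.0725)^t    t·PV        t(t+1)·PV
  1       375.00       349.6503       349.6503         699.3007
  2       375.00       326.0143       652.0286       1,956.0859
  3     5,375.00     4,356.9900    13,070.9701      52,283.8803
  Σ                  5,032.6547    14,072.6491      54,939.2669
P = 5,032.6547.
Convexity = Σ t(t+1)·PV / [P·(1+y)²] = 54,939.2669 / (5,032.6547 × 1.150256) = 9.49054.

9.49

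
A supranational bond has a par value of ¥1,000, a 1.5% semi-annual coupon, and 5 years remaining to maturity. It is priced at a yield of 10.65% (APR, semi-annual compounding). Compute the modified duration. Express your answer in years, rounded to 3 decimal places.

Periodic yield y = 0.05325. First find Macaulay duration:
  t   CF        PV=CF/(1+0.05325)^t    t·PV
  1         7.50         7.1208         7.1208
  2         7.50         6.7608        13.5216
  3         7.50         6.4190        19.2570
  4         7.50         6.0945        24.3778
  5         7.50         5.7863        28.9317
  6         7.50         5.4938        32.9628
  7         7.50         5.2160        36.5123
  8         7.50         4.9523        39.6186
  9         7.50         4.7020        42.3176
  10    1,007.50       599.6949     5,996.9493
  Σ                    652.2405     6,241.5695
P = 652.2405; Macaulay duration = 6,241.5695 / 652.2405 = 9.56943 half-year periods = 4.78472 years.
Modified duration = D_Mac / (1 + y) = 4.78472 / 1.05325 = 4.54281 years.

4.543 years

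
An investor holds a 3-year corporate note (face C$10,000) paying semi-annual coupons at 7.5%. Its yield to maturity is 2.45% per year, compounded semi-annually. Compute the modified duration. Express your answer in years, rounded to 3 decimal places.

Periodic yield y = 0.01225. First find Macaulay duration:
  t   CF        PV=CF/(1+0.01225)^t    t·PV
  1       375.00       370.4618       370.4618
  2       375.00       365.9786       731.9572
  3       375.00       361.5496     1,084.6489
  4       375.00       357.1742     1,428.6969
  5       375.00       352.8518     1,764.2590
  6    10,375.00     9,644.0931    57,864.5584
  Σ                 11,452.1092    63,244.5823
P = 11,452.1092; Macaulay duration = 63,244.5823 / 11,452.1092 = 5.52253 half-year periods = 2.76126 years.
Modified duration = D_Mac / (1 + y) = 2.76126 / 1.01225 = 2.72785 years.

2.728 years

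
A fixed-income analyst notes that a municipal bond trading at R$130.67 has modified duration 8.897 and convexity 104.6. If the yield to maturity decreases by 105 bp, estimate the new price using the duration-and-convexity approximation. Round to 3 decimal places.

R$143.630

Duration effect: -D_mod·Δy = -8.897 × (-0.0105) = +0.0934185
Convexity effect: ½·C·(Δy)² = 0.5 × 104.6 × (-0.0105)² = +0.005766075
ΔP/P ≈ +0.0934185 + 0.005766075 = +0.099184575
New price ≈ 130.67 × (1 + 0.099184575) = 143.63044841525.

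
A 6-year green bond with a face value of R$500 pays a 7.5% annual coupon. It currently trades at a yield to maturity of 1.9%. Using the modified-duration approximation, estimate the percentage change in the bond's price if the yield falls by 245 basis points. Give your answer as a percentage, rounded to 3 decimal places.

Periodic yield y = 0.019. Modified duration first:
  t   CF        PV=CF/(1+0.019)^t    t·PV
  1        37.50        36.8008        36.8008
  2        37.50        36.1146        72.2292
  3        37.50        35.4412       106.3237
  4        37.50        34.7804       139.1216
  5        37.50        34.1319       170.6595
  6       537.50       480.1018     2,880.6110
  Σ                    657.3707     3,405.7457
P = 657.3707; D_Mac = 5.18086 yrs; D_mod = 5.18086/(1+0.019) = 5.08426 yrs.
ΔP/P ≈ -D_mod · Δy = -5.08426 × (-0.0245) = +0.124564 = +12.4564%.

+12.456%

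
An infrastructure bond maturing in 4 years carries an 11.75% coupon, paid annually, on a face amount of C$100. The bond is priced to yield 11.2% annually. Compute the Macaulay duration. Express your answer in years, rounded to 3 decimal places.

Periodic yield y = 0.112. Discount each cash flow and weight by its year:
  t   CF        PV=CF/(1+0.112)^t    t·PV
  1        11.75        10.5665        10.5665
  2        11.75         9.5023        19.0046
  3        11.75         8.5452        25.6357
  4       111.75        73.0850       292.3401
  Σ                    101.6991       347.5469
Price P = Σ PV = 101.6991.
Macaulay duration = Σ(t·PV) / P = 347.5469 / 101.6991 = 3.41740 years.

3.417 years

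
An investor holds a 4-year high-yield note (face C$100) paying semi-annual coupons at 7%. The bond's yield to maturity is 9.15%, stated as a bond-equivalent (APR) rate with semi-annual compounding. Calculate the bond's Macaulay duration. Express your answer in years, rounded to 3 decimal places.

Periodic yield y = 0.04575. Discount each cash flow and weight by its period:
  t   CF        PV=CF/(1+0.04575)^t    t·PV
  1         3.50         3.3469         3.3469
  2         3.50         3.2005         6.4009
  3         3.50         3.0604         9.1813
  4         3.50         2.9266        11.7062
  5         3.50         2.7985        13.9926
  6         3.50         2.6761        16.0565
  7         3.50         2.5590        17.9131
  8       103.50        72.3631       578.9051
  Σ                     92.9311       657.5027
Price P = Σ PV = 92.9311.
Macaulay duration = Σ(t·PV) / P = 657.5027 / 92.9311 = 7.07516 half-year periods.
In years: 7.07516 / 2 = 3.53758 years.

3.538 years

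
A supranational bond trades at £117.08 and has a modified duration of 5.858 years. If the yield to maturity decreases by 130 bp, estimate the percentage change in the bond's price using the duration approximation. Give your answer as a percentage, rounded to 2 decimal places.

Duration approximation: ΔP/P ≈ -D_mod · Δy = -5.858 × (-0.013) = +0.076154.
As a percentage: +7.6154%.

+7.62%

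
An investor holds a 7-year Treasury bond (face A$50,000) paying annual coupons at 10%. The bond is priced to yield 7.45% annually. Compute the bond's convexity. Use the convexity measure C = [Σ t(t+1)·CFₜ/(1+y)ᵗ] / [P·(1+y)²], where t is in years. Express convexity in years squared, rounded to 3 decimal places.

With y = 0.0745:
  t   CF        PV=CF/(1+0.0745)^t    t·PV        t(t+1)·PV
  1     5,000.00     4,653.3271     4,653.3271       9,306.6543
  2     5,000.00     4,330.6907     8,661.3813      25,984.1440
  3     5,000.00     4,030.4241    12,091.2722      48,365.0890
  4     5,000.00     3,750.9763    15,003.9054      75,019.5268
  5     5,000.00     3,490.9040    17,454.5200     104,727.1198
  6     5,000.00     3,248.8637    19,493.1819     136,452.2734
  7    55,000.00    33,259.6558   232,817.5907   1,862,540.7259
  Σ                 56,764.8417   310,175.1787   2,262,395.5332
P = 56,764.8417.
Convexity = Σ t(t+1)·PV / [P·(1+y)²] = 2,262,395.5332 / (56,764.8417 × 1.154550) = 34.52044.

34.520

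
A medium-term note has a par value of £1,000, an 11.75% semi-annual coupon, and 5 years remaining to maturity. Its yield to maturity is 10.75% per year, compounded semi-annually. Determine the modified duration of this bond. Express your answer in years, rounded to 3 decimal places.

Periodic yield y = 0.05375. First find Macaulay duration:
  t   CF        PV=CF/(1+0.05375)^t    t·PV
  1        58.75        55.7533        55.7533
  2        58.75        52.9094       105.8188
  3        58.75        50.2106       150.6317
  4        58.75        47.6494       190.5976
  5        58.75        45.2189       226.0945
  6        58.75        42.9124       257.4741
  7        58.75        40.7235       285.0643
  8        58.75        38.6462       309.1699
  9        58.75        36.6750       330.0746
  10    1,058.75       627.2166     6,272.1660
  Σ                  1,037.9151     8,182.8447
P = 1,037.9151; Macaulay duration = 8,182.8447 / 1,037.9151 = 7.88392 half-year periods = 3.94196 years.
Modified duration = D_Mac / (1 + y) = 3.94196 / 1.05375 = 3.74089 years.

3.741 years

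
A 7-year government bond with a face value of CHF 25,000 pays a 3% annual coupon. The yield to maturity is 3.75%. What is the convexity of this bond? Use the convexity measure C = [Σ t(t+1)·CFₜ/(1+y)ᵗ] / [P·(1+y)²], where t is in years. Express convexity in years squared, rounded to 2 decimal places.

With y = 0.0375:
  t   CF        PV=CF/(1+0.0375)^t    t·PV        t(t+1)·PV
  1       750.00       722.8916       722.8916       1,445.7831
  2       750.00       696.7630     1,393.5259       4,180.5777
  3       750.00       671.5788     2,014.7363       8,058.9450
  4       750.00       647.3048     2,589.2193      12,946.0964
  5       750.00       623.9083     3,119.5413      18,717.2478
  6       750.00       601.3574     3,608.1442      25,257.0091
  7    25,750.00    19,900.3400   139,302.3798   1,114,419.0380
  Σ                 23,864.1437   152,750.4382   1,185,024.6974
P = 23,864.1437.
Convexity = Σ t(t+1)·PV / [P·(1+y)²] = 1,185,024.6974 / (23,864.1437 × 1.076406) = 46.13232.

46.13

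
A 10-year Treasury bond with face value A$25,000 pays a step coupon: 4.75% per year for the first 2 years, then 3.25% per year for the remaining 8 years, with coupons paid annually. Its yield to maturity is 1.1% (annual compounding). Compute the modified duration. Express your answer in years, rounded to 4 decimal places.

Periodic yield y = 0.011. First find Macaulay duration:
  t   CF        PV=CF/(1+0.011)^t    t·PV
  1     1,187.50     1,174.5796     1,174.5796
  2     1,187.50     1,161.7998     2,323.5997
  3       812.50       786.2667     2,358.8002
  4       812.50       777.7119     3,110.8476
  5       812.50       769.2502     3,846.2508
  6       812.50       760.8805     4,565.2828
  7       812.50       752.6018     5,268.2129
  8       812.50       744.4133     5,955.3064
  9       812.50       736.3138     6,626.8246
  10   25,812.50    23,137.6109   231,376.1089
  Σ                 30,801.4286   266,605.8135
P = 30,801.4286; Macaulay duration = 266,605.8135 / 30,801.4286 = 8.65563 years.
Modified duration = D_Mac / (1 + y) = 8.65563 / 1.011 = 8.56146 years.

8.5615 years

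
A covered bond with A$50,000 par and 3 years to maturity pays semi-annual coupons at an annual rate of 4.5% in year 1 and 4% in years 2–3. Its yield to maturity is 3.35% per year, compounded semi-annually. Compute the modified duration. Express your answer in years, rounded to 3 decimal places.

Periodic yield y = 0.01675. First find Macaulay duration:
  t   CF        PV=CF/(1+0.01675)^t    t·PV
  1     1,125.00     1,106.4667     1,106.4667
  2     1,125.00     1,088.2387     2,176.4774
  3     1,000.00       951.3875     2,854.1626
  4     1,000.00       935.7143     3,742.8573
  5     1,000.00       920.2993     4,601.4965
  6    51,000.00    46,162.0503   276,972.3016
  Σ                 51,164.1568   291,453.7621
P = 51,164.1568; Macaulay duration = 291,453.7621 / 51,164.1568 = 5.69644 half-year periods = 2.84822 years.
Modified duration = D_Mac / (1 + y) = 2.84822 / 1.01675 = 2.80130 years.

2.801 years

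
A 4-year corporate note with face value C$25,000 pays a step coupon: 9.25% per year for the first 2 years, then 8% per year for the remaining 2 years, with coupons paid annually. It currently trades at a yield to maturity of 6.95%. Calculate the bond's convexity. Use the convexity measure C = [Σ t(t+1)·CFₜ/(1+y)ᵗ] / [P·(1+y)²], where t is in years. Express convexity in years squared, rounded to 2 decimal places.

With y = 0.0695:
  t   CF        PV=CF/(1+0.0695)^t    t·PV        t(t+1)·PV
  1     2,312.50     2,162.2253     2,162.2253       4,324.4507
  2     2,312.50     2,021.7161     4,043.4321      12,130.2964
  3     2,000.00     1,634.8866     4,904.6597      19,618.6390
  4    27,000.00    20,636.7170    82,546.8680     412,734.3400
  Σ                 26,455.5450    93,657.1852     448,807.7261
P = 26,455.5450.
Convexity = Σ t(t+1)·PV / [P·(1+y)²] = 448,807.7261 / (26,455.5450 × 1.143830) = 14.83140.

14.83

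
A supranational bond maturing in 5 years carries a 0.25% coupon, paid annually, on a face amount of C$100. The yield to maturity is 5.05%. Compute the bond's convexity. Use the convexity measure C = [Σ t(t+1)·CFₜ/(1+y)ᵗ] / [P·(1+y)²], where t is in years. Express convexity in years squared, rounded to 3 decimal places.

With y = 0.0505:
  t   CF        PV=CF/(1+0.0505)^t    t·PV        t(t+1)·PV
  1         0.25         0.2380         0.2380           0.4760
  2         0.25         0.2265         0.4531           1.3592
  3         0.25         0.2157         0.6470           2.5878
  4         0.25         0.2053         0.8211           4.1057
  5       100.25        78.3617       391.8087       2,350.8523
  Σ                     79.2472       393.9679       2,359.3811
P = 79.2472.
Convexity = Σ t(t+1)·PV / [P·(1+y)²] = 2,359.3811 / (79.2472 × 1.103550) = 26.97876.

26.979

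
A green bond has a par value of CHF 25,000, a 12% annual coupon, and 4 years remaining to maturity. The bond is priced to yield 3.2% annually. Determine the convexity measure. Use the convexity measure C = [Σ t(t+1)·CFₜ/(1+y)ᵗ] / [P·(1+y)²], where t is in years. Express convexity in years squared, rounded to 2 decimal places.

With y = 0.032:
  t   CF        PV=CF/(1+0.032)^t    t·PV        t(t+1)·PV
  1     3,000.00     2,906.9767     2,906.9767       5,813.9535
  2     3,000.00     2,816.8379     5,633.6759      16,901.0276
  3     3,000.00     2,729.4941     8,188.4824      32,753.9294
  4    28,000.00    24,685.3473    98,741.3893     493,706.9465
  Σ                 33,138.6561   115,470.5243     549,175.8570
P = 33,138.6561.
Convexity = Σ t(t+1)·PV / [P·(1+y)²] = 549,175.8570 / (33,138.6561 × 1.065024) = 15.56027.

15.56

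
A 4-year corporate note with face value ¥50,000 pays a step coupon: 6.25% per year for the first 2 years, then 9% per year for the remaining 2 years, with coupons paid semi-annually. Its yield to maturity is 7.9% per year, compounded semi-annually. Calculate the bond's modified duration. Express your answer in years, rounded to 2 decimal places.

3.44 years

Periodic yield y = 0.0395. First find Macaulay duration:
  t   CF        PV=CF/(1+0.0395)^t    t·PV
  1     1,562.50     1,503.1265     1,503.1265
  2     1,562.50     1,446.0091     2,892.0183
  3     1,562.50     1,391.0622     4,173.1866
  4     1,562.50     1,338.2032     5,352.8126
  5     2,250.00     1,853.7879     9,268.9396
  6     2,250.00     1,783.3458    10,700.0746
  7     2,250.00     1,715.5803    12,009.0624
  8    52,250.00    38,325.7220   306,605.7763
  Σ                 49,356.8371   352,504.9969
P = 49,356.8371; Macaulay duration = 352,504.9969 / 49,356.8371 = 7.14197 half-year periods = 3.57098 years.
Modified duration = D_Mac / (1 + y) = 3.57098 / 1.0395 = 3.43529 years.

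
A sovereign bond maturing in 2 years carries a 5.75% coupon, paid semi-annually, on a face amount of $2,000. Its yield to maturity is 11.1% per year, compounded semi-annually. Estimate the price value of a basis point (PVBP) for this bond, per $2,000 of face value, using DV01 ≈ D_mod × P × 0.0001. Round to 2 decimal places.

Periodic yield y = 0.0555.
  t   CF        PV=CF/(1+0.0555)^t    t·PV
  1        57.50        54.4766        54.4766
  2        57.50        51.6121       103.2242
  3        57.50        48.8982       146.6947
  4     2,057.50     1,657.7036     6,630.8146
  Σ                  1,812.6905     6,935.2100
P = 1,812.6905; D_Mac = 3.82592 half-year periods = 1.91296 yrs; D_mod = 1.81237 yrs.
DV01 ≈ 1.81237 × 1,812.6905 × 0.0001 = 0.328527.

$0.33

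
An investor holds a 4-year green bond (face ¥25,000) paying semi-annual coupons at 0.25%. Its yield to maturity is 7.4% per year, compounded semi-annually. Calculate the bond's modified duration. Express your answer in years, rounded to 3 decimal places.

Periodic yield y = 0.037. First find Macaulay duration:
  t   CF        PV=CF/(1+0.037)^t    t·PV
  1        31.25        30.1350        30.1350
  2        31.25        29.0598        58.1196
  3        31.25        28.0229        84.0688
  4        31.25        27.0231       108.0924
  5        31.25        26.0589       130.2945
  6        31.25        25.1291       150.7748
  7        31.25        24.2325       169.6277
  8    25,031.25    18,717.7002   149,741.6015
  Σ                 18,907.3616   150,472.7143
P = 18,907.3616; Macaulay duration = 150,472.7143 / 18,907.3616 = 7.95842 half-year periods = 3.97921 years.
Modified duration = D_Mac / (1 + y) = 3.97921 / 1.037 = 3.83723 years.

3.837 years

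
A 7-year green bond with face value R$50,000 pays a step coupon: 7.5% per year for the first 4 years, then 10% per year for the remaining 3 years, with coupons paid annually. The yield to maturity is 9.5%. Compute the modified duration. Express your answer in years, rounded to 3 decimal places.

5.142 years

Periodic yield y = 0.095. First find Macaulay duration:
  t   CF        PV=CF/(1+0.095)^t    t·PV
  1     3,750.00     3,424.6575     3,424.6575
  2     3,750.00     3,127.5411     6,255.0823
  3     3,750.00     2,856.2019     8,568.6058
  4     3,750.00     2,608.4036    10,433.6144
  5     5,000.00     3,176.1383    15,880.6916
  6     5,000.00     2,900.5829    17,403.4977
  7    55,000.00    29,138.2762   203,967.9332
  Σ                 47,231.8017   265,934.0826
P = 47,231.8017; Macaulay duration = 265,934.0826 / 47,231.8017 = 5.63040 years.
Modified duration = D_Mac / (1 + y) = 5.63040 / 1.095 = 5.14192 years.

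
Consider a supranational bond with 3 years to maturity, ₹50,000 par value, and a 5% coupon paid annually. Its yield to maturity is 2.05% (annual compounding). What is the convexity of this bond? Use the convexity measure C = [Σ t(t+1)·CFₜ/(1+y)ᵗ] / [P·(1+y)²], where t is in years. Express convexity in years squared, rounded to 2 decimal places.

10.83

With y = 0.0205:
  t   CF        PV=CF/(1+0.0205)^t    t·PV        t(t+1)·PV
  1     2,500.00     2,449.7795     2,449.7795       4,899.5590
  2     2,500.00     2,400.5679     4,801.1358      14,403.4073
  3    52,500.00    49,399.2410   148,197.7230     592,790.8921
  Σ                 54,249.5884   155,448.6383     612,093.8584
P = 54,249.5884.
Convexity = Σ t(t+1)·PV / [P·(1+y)²] = 612,093.8584 / (54,249.5884 × 1.041420) = 10.83417.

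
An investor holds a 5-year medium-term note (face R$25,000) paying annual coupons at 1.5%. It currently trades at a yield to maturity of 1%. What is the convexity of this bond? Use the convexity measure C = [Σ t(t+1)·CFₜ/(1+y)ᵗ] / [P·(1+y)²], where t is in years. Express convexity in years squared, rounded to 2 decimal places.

28.28

With y = 0.01:
  t   CF        PV=CF/(1+0.01)^t    t·PV        t(t+1)·PV
  1       375.00       371.2871       371.2871         742.5743
  2       375.00       367.6110       735.2220       2,205.6661
  3       375.00       363.9713     1,091.9139       4,367.6557
  4       375.00       360.3676     1,441.4705       7,207.3526
  5    25,375.00    24,143.4418   120,717.2091     724,303.2547
  Σ                 25,606.6789   124,357.1027     738,826.5033
P = 25,606.6789.
Convexity = Σ t(t+1)·PV / [P·(1+y)²] = 738,826.5033 / (25,606.6789 × 1.020100) = 28.28437.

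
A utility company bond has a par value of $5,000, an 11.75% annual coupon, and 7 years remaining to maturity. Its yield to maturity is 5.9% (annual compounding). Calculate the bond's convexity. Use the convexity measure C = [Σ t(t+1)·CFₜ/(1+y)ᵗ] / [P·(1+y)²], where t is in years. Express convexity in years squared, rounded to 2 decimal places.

34.89

With y = 0.059:
  t   CF        PV=CF/(1+0.059)^t    t·PV        t(t+1)·PV
  1       587.50       554.7686       554.7686       1,109.5373
  2       587.50       523.8609     1,047.7217       3,143.1652
  3       587.50       494.6750     1,484.0251       5,936.1004
  4       587.50       467.1152     1,868.4609       9,342.3047
  5       587.50       441.0909     2,205.4544      13,232.7262
  6       587.50       416.5164     2,499.0984      17,493.6890
  7     5,587.50     3,740.6392    26,184.4741     209,475.7926
  Σ                  6,638.6662    35,844.0033     259,733.3153
P = 6,638.6662.
Convexity = Σ t(t+1)·PV / [P·(1+y)²] = 259,733.3153 / (6,638.6662 × 1.121481) = 34.88630.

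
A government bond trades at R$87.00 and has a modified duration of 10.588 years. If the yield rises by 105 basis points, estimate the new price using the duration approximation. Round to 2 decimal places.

R$77.33

Duration approximation: ΔP/P ≈ -D_mod · Δy = -10.588 × (+0.0105) = -0.111174.
New price ≈ 87.00 × (1 - 0.111174) = 77.327862.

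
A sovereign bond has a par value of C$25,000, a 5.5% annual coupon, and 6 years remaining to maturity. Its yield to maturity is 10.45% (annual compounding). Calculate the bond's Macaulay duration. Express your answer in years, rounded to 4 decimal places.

Periodic yield y = 0.1045. Discount each cash flow and weight by its year:
  t   CF        PV=CF/(1+0.1045)^t    t·PV
  1     1,375.00     1,244.9072     1,244.9072
  2     1,375.00     1,127.1229     2,254.2457
  3     1,375.00     1,020.4824     3,061.4473
  4     1,375.00       923.9316     3,695.7264
  5     1,375.00       836.5157     4,182.5785
  6    26,375.00    14,527.7430    87,166.4577
  Σ                 19,680.7027   101,605.3628
Price P = Σ PV = 19,680.7027.
Macaulay duration = Σ(t·PV) / P = 101,605.3628 / 19,680.7027 = 5.16269 years.

5.1627 years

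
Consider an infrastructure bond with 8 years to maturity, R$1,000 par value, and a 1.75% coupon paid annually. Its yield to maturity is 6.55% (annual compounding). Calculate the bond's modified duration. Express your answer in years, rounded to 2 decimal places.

6.97 years

Periodic yield y = 0.0655. First find Macaulay duration:
  t   CF        PV=CF/(1+0.0655)^t    t·PV
  1        17.50        16.4242        16.4242
  2        17.50        15.4146        30.8291
  3        17.50        14.4670        43.4009
  4        17.50        13.5776        54.3106
  5        17.50        12.7430        63.7149
  6        17.50        11.9596        71.7577
  7        17.50        11.2244        78.5709
  8     1,017.50       612.5010     4,900.0078
  Σ                    708.3114     5,259.0161
P = 708.3114; Macaulay duration = 5,259.0161 / 708.3114 = 7.42472 years.
Modified duration = D_Mac / (1 + y) = 7.42472 / 1.0655 = 6.96830 years.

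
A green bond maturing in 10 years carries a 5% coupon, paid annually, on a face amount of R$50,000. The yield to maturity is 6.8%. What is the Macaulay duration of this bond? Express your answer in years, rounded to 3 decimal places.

7.953 years

Periodic yield y = 0.068. Discount each cash flow and weight by its year:
  t   CF        PV=CF/(1+0.068)^t    t·PV
  1     2,500.00     2,340.8240     2,340.8240
  2     2,500.00     2,191.7827     4,383.5655
  3     2,500.00     2,052.2310     6,156.6931
  4     2,500.00     1,921.5646     7,686.2586
  5     2,500.00     1,799.2178     8,996.0891
  6     2,500.00     1,684.6609    10,107.9653
  7     2,500.00     1,577.3978    11,041.7848
  8     2,500.00     1,476.9643    11,815.7141
  9     2,500.00     1,382.9253    12,446.3281
  10   52,500.00    27,192.3522   271,923.5219
  Σ                 43,619.9207   346,898.7444
Price P = Σ PV = 43,619.9207.
Macaulay duration = Σ(t·PV) / P = 346,898.7444 / 43,619.9207 = 7.95276 years.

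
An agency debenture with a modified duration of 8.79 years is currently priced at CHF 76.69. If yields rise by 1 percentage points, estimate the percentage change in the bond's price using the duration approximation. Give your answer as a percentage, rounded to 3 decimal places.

Duration approximation: ΔP/P ≈ -D_mod · Δy = -8.79 × (+0.01) = -0.087900.
As a percentage: -8.7900%.

-8.790%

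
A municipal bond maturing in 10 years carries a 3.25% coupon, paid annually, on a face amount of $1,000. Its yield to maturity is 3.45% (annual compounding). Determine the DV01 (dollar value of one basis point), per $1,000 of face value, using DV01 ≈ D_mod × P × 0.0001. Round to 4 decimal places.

Periodic yield y = 0.0345.
  t   CF        PV=CF/(1+0.0345)^t    t·PV
  1        32.50        31.4161        31.4161
  2        32.50        30.3684        60.7369
  3        32.50        29.3557        88.0670
  4        32.50        28.3767       113.5067
  5        32.50        27.4303       137.1516
  6        32.50        26.5155       159.0932
  7        32.50        25.6313       179.4188
  8        32.50        24.7765       198.2117
  9        32.50        23.9502       215.5517
  10    1,032.50       735.5041     7,355.0412
  Σ                    983.3248     8,538.1949
P = 983.3248; D_Mac = 8.68299 yrs; D_mod = 8.39341 yrs.
DV01 ≈ 8.39341 × 983.3248 × 0.0001 = 0.825345.

$0.8253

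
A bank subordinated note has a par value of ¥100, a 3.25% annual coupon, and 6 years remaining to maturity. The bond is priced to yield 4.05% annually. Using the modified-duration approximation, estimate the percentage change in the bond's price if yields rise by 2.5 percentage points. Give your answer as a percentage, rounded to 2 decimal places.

Periodic yield y = 0.0405. Modified duration first:
  t   CF        PV=CF/(1+0.0405)^t    t·PV
  1         3.25         3.1235         3.1235
  2         3.25         3.0019         6.0038
  3         3.25         2.8851         8.6552
  4         3.25         2.7728        11.0911
  5         3.25         2.6649        13.3243
  6       103.25        81.3650       488.1899
  Σ                     95.8131       530.3878
P = 95.8131; D_Mac = 5.53565 yrs; D_mod = 5.53565/(1+0.0405) = 5.32018 yrs.
ΔP/P ≈ -D_mod · Δy = -5.32018 × (+0.025) = -0.133005 = -13.3005%.

-13.30%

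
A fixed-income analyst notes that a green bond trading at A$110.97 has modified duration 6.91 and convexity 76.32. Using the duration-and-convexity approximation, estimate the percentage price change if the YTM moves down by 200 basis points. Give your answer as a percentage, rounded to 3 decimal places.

Duration effect: -D_mod·Δy = -6.91 × (-0.02) = +0.138200
Convexity effect: ½·C·(Δy)² = 0.5 × 76.32 × (-0.02)² = +0.0152640
ΔP/P ≈ +0.138200 + 0.0152640 = +0.153464
= +15.3464%.

+15.346%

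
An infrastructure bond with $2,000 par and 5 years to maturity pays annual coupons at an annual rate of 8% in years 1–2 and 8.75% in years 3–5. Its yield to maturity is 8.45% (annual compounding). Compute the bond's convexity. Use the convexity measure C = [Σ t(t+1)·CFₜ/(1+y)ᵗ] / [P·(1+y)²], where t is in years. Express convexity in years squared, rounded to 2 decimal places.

20.77

With y = 0.0845:
  t   CF        PV=CF/(1+0.0845)^t    t·PV        t(t+1)·PV
  1       160.00       147.5334       147.5334         295.0669
  2       160.00       136.0382       272.0764         816.2292
  3       175.00       137.1985       411.5955       1,646.3821
  4       175.00       126.5085       506.0341       2,530.1707
  5     2,175.00     1,449.8113     7,249.0565      43,494.3389
  Σ                  1,997.0900     8,586.2960      48,782.1877
P = 1,997.0900.
Convexity = Σ t(t+1)·PV / [P·(1+y)²] = 48,782.1877 / (1,997.0900 × 1.176140) = 20.76847.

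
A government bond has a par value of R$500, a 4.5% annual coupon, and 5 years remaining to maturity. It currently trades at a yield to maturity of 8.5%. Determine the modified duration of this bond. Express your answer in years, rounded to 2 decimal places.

4.19 years

Periodic yield y = 0.085. First find Macaulay duration:
  t   CF        PV=CF/(1+0.085)^t    t·PV
  1        22.50        20.7373        20.7373
  2        22.50        19.1127        38.2255
  3        22.50        17.6154        52.8463
  4        22.50        16.2354        64.9417
  5       522.50       347.4862     1,737.4312
  Σ                    421.1872     1,914.1820
P = 421.1872; Macaulay duration = 1,914.1820 / 421.1872 = 4.54473 years.
Modified duration = D_Mac / (1 + y) = 4.54473 / 1.085 = 4.18869 years.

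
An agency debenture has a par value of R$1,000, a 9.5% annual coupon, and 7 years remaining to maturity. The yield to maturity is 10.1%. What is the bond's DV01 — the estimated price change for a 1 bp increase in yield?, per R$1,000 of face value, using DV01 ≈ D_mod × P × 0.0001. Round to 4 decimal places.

R$0.4757

Periodic yield y = 0.101.
  t   CF        PV=CF/(1+0.101)^t    t·PV
  1        95.00        86.2852        86.2852
  2        95.00        78.3698       156.7397
  3        95.00        71.1806       213.5418
  4        95.00        64.6509       258.6035
  5        95.00        58.7201       293.6007
  6        95.00        53.3335       320.0007
  7     1,095.00       558.3453     3,908.4173
  Σ                    970.8854     5,237.1888
P = 970.8854; D_Mac = 5.39424 yrs; D_mod = 4.89940 yrs.
DV01 ≈ 4.89940 × 970.8854 × 0.0001 = 0.475676.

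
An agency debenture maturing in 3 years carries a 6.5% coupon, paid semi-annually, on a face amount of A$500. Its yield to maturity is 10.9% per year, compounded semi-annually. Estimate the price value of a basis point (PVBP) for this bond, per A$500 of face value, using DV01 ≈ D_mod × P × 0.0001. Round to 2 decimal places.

Periodic yield y = 0.0545.
  t   CF        PV=CF/(1+0.0545)^t    t·PV
  1        16.25        15.4101        15.4101
  2        16.25        14.6137        29.2274
  3        16.25        13.8584        41.5752
  4        16.25        13.1422        52.5687
  5        16.25        12.4629        62.3147
  6       516.25       375.4746     2,252.8476
  Σ                    444.9620     2,453.9437
P = 444.9620; D_Mac = 5.51495 half-year periods = 2.75748 yrs; D_mod = 2.61496 yrs.
DV01 ≈ 2.61496 × 444.9620 × 0.0001 = 0.116356.

A$0.12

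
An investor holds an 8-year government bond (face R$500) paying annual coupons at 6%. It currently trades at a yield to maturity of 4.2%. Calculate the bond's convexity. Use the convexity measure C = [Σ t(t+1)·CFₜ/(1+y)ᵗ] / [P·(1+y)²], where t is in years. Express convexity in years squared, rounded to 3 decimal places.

With y = 0.042:
  t   CF        PV=CF/(1+0.042)^t    t·PV        t(t+1)·PV
  1        30.00        28.7908        28.7908          57.5816
  2        30.00        27.6303        55.2606         165.7819
  3        30.00        26.5166        79.5498         318.1994
  4        30.00        25.4478       101.7912         508.9562
  5        30.00        24.4221       122.1104         732.6624
  6        30.00        23.4377       140.6262         984.3833
  7        30.00        22.4930       157.4509       1,259.6075
  8       530.00       381.3591     3,050.8728      27,457.8554
  Σ                    560.0974     3,736.4528      31,485.0277
P = 560.0974.
Convexity = Σ t(t+1)·PV / [P·(1+y)²] = 31,485.0277 / (560.0974 × 1.085764) = 51.77321.

51.773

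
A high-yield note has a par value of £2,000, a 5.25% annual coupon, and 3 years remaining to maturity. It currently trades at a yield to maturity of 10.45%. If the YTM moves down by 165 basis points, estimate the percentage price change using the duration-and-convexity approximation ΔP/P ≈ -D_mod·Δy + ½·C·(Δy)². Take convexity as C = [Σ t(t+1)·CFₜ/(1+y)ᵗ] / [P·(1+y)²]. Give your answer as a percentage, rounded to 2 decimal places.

With y = 0.1045:
  t   CF        PV=CF/(1+0.1045)^t    t·PV        t(t+1)·PV
  1       105.00        95.0656        95.0656         190.1313
  2       105.00        86.0712       172.1424         516.4272
  3     2,105.00     1,562.2659     4,686.7976      18,747.1902
  Σ                  1,743.4027     4,954.0056      19,453.7487
P = 1,743.4027; D_Mac = 2.84157 yrs; D_mod = 2.57272 yrs; C = 9.14690.
Duration effect: -2.57272 × (-0.0165) = +0.042450
Convexity effect: 0.5 × 9.14690 × (-0.0165)² = +0.0012451
ΔP/P ≈ +0.042450 + 0.0012451 = +0.043695 = +4.3695%.

+4.37%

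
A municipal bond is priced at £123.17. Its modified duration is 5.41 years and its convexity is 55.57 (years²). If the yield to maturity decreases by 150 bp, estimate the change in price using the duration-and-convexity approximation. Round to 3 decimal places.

+£10.765

Duration effect: -D_mod·Δy = -5.41 × (-0.015) = +0.081150
Convexity effect: ½·C·(Δy)² = 0.5 × 55.57 × (-0.015)² = +0.006251625
ΔP/P ≈ +0.081150 + 0.006251625 = +0.087401625
ΔP ≈ 123.17 × (+0.087401625) = +10.76525815125.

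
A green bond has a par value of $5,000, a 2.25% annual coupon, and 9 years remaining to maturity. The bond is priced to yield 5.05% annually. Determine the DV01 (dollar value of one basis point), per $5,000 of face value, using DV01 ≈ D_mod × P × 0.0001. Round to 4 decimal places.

Periodic yield y = 0.0505.
  t   CF        PV=CF/(1+0.0505)^t    t·PV
  1       112.50       107.0919       107.0919
  2       112.50       101.9437       203.8874
  3       112.50        97.0430       291.1291
  4       112.50        92.3779       369.5118
  5       112.50        87.9371       439.6856
  6       112.50        83.7098       502.2587
  7       112.50        79.6857       557.7996
  8       112.50        75.8550       606.8398
  9     5,112.50     3,281.4728    29,533.2553
  Σ                  4,007.1169    32,611.4591
P = 4,007.1169; D_Mac = 8.13838 yrs; D_mod = 7.74715 yrs.
DV01 ≈ 7.74715 × 4,007.1169 × 0.0001 = 3.104375.

$3.1044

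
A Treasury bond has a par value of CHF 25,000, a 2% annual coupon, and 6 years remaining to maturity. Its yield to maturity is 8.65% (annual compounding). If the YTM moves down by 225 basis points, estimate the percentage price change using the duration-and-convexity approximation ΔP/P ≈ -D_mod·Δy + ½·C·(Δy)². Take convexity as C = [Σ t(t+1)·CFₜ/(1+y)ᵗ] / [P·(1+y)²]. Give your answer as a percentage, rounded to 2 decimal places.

+12.52%

With y = 0.0865:
  t   CF        PV=CF/(1+0.0865)^t    t·PV        t(t+1)·PV
  1       500.00       460.1933       460.1933         920.3866
  2       500.00       423.5557       847.1114       2,541.3343
  3       500.00       389.8350     1,169.5050       4,678.0198
  4       500.00       358.7989     1,435.1955       7,175.9776
  5       500.00       330.2337     1,651.1684       9,907.0101
  6    25,500.00    15,501.0742    93,006.4455     651,045.1184
  Σ                 17,463.6908    98,569.6190     676,267.8469
P = 17,463.6908; D_Mac = 5.64426 yrs; D_mod = 5.19490 yrs; C = 32.80373.
Duration effect: -5.19490 × (-0.0225) = +0.116885
Convexity effect: 0.5 × 32.80373 × (-0.0225)² = +0.0083034
ΔP/P ≈ +0.116885 + 0.0083034 = +0.125189 = +12.5189%.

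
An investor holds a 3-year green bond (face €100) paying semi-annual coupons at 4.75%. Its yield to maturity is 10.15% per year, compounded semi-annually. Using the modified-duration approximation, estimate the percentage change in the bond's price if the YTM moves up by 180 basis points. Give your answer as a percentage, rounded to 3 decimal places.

Periodic yield y = 0.05075. Modified duration first:
  t   CF        PV=CF/(1+0.05075)^t    t·PV
  1        2.375         2.2603         2.2603
  2        2.375         2.1511         4.3022
  3        2.375         2.0472         6.1417
  4        2.375         1.9483         7.7934
  5        2.375         1.8542         9.2712
  6      102.375        76.0672       456.4033
  Σ                     86.3284       486.1721
P = 86.3284; D_Mac = 5.63166 half-year periods = 2.81583 yrs; D_mod = 2.81583/(1+0.05075) = 2.67983 yrs.
ΔP/P ≈ -D_mod · Δy = -2.67983 × (+0.018) = -0.048237 = -4.8237%.

-4.824%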